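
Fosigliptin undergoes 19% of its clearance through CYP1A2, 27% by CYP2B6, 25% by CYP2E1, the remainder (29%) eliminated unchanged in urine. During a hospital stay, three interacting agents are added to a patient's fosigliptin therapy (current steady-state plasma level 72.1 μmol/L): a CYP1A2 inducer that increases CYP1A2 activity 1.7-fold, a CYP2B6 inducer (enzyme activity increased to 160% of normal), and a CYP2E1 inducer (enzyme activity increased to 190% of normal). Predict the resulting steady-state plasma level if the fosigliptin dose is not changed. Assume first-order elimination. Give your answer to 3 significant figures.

47.4 μmol/L

The CYP1A2 pathway (19% of clearance) is boosted to 1.7× activity: 0.19 × 1.7 = 0.323.
The CYP2B6 pathway (27% of clearance) is boosted to 1.6× activity: 0.27 × 1.6 = 0.432.
The CYP2E1 pathway (25% of clearance) is boosted to 1.9× activity: 0.25 × 1.9 = 0.475.
The remaining 29% of clearance is unaffected.
New clearance relative to baseline: 0.323 + 0.432 + 0.475 + 0.29 = 1.52.
Steady-state plasma level ∝ 1/CL: new value = 72.1 / 1.52 = 47.4 μmol/L.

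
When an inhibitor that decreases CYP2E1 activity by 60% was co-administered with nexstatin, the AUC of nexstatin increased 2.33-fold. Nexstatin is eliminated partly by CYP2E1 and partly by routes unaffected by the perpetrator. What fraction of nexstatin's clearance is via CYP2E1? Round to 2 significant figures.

Write x for the fraction cleared via CYP2E1. The observed AUC change means clearance fell to 1/2.33 = 0.4292 of baseline.
Setting x·0.4 + (1 − x) = 0.4292 and solving: x = (0.4292 − 1)/(0.4 − 1) = 0.95.

0.95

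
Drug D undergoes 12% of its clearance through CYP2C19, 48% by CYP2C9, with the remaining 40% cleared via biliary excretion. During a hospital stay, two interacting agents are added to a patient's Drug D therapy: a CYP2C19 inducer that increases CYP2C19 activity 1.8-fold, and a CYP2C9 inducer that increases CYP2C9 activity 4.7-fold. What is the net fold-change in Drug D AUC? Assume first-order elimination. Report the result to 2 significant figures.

0.35

The CYP2C19 pathway (12% of clearance) is boosted to 1.8× activity: 0.12 × 1.8 = 0.216.
The CYP2C9 pathway (48% of clearance) increases to 4.7× activity: 0.48 × 4.7 = 2.256.
The remaining 40% of clearance is unaffected.
New clearance relative to baseline: 0.216 + 2.256 + 0.4 = 2.872.
Net AUC ratio = 1 / 2.872 = 0.35.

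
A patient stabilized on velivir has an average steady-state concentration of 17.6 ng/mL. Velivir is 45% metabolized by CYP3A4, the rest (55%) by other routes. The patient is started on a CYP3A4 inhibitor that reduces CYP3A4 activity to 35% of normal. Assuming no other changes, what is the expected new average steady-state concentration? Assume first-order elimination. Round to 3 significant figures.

24.9 ng/mL

CYP3A4: 0.45 × 0.35 = 0.1575
Other: 0.55 (unchanged)
Relative clearance = 0.1575 + 0.55 = 0.7075.
Average steady-state concentration ∝ 1/CL, so new value = 17.6 / 0.7075 = 24.9 ng/mL.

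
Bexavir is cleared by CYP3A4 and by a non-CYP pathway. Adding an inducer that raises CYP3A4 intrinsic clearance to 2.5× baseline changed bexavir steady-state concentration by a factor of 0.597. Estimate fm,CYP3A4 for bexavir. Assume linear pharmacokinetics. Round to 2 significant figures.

0.45

Call the CYP3A4 fraction fm. After the interaction, CL_new/CL_old = fm × 2.5 + (1 − fm).
Steady-state concentration ratio = 1 / (new CL fraction), so new CL fraction = 1 / 0.597 = 1.675.
fm × 2.5 + 1 − fm = 1.675  ⇒  fm × (2.5 − 1) = 0.675  ⇒  fm = 0.45.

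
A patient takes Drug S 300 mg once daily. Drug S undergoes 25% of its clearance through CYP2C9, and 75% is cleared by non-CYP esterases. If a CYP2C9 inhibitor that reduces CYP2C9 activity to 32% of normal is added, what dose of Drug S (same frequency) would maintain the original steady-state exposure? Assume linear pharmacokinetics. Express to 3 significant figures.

249 mg

CYP2C9: 0.25 × 0.32 = 0.08
Other: 0.75 (unchanged)
New clearance relative to baseline: 0.08 + 0.75 = 0.83.
Exposure is unchanged when dose changes in proportion to clearance. New dose = 300 mg × 0.83 = 249 mg.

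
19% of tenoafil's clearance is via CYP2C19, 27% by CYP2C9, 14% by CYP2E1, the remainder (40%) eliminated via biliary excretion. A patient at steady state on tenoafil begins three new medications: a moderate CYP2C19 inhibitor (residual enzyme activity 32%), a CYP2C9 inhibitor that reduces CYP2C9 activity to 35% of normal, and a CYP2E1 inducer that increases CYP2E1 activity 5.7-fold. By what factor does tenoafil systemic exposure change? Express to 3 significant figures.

0.739

CYP2C19: 0.19 × 0.32 = 0.0608
CYP2C9: 0.27 × 0.35 = 0.0945
CYP2E1: 0.14 × 5.7 = 0.798
Other: 0.4 (unchanged)
CL_new/CL_old = 0.0608 + 0.0945 + 0.798 + 0.4 = 1.3533.
Net systemic exposure ratio = 1 / 1.3533 = 0.739.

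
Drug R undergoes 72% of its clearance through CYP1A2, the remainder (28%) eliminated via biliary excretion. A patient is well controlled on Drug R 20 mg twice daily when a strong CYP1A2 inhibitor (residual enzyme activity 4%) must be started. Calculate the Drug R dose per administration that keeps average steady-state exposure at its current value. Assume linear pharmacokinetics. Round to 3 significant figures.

6.18 mg

The CYP1A2 pathway (72% of clearance) drops to 0.04× activity: 0.72 × 0.04 = 0.0288.
The remaining 28% of clearance is unaffected.
CL_new/CL_old = 0.0288 + 0.28 = 0.3088.
Css,avg = (dose rate)/CL, so holding Css fixed requires dose ∝ CL: 20 × 0.3088 = 6.18 mg.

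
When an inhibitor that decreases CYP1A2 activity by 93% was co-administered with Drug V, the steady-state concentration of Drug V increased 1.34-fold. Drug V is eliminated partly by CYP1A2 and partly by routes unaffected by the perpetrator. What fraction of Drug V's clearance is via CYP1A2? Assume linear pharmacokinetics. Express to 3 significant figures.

CL'/CL = 1 / 1.34 = 0.7463
0.07·fm + (1 − fm) = 0.7463
fm = (0.7463 − 1) / (0.07 − 1) = 0.273

0.273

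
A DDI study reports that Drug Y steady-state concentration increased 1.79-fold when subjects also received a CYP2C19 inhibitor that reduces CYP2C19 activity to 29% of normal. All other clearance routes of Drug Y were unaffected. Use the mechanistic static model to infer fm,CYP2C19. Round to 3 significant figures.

CL'/CL = 1 / 1.79 = 0.5587
0.29·fm + (1 − fm) = 0.5587
fm = (0.5587 − 1) / (0.29 − 1) = 0.622

0.622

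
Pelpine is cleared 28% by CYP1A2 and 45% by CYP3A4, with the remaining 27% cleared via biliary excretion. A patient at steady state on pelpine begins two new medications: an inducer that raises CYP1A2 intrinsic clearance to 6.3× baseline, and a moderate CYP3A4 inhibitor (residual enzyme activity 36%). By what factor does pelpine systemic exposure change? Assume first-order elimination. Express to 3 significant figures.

The CYP1A2 pathway (28% of clearance) rises to 6.3× activity: 0.28 × 6.3 = 1.764.
The CYP3A4 pathway (45% of clearance) falls to 0.36× activity: 0.45 × 0.36 = 0.162.
Non-CYP routes (27%) are unchanged.
Relative clearance = 1.764 + 0.162 + 0.27 = 2.196.
Because systemic exposure varies inversely with clearance, the combined effect is 1 / 2.196 = 0.455.

0.455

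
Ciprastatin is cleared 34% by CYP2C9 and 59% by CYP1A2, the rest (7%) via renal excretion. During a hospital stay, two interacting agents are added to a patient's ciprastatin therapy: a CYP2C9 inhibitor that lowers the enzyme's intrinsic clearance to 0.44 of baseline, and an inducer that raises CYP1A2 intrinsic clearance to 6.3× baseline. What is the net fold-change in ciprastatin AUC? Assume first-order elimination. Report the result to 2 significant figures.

The CYP2C9 pathway (34% of clearance) is reduced to 0.44× activity: 0.34 × 0.44 = 0.1496.
The CYP1A2 pathway (59% of clearance) increases to 6.3× activity: 0.59 × 6.3 = 3.717.
The remaining 7% of clearance is unaffected.
CL_new/CL_old = 0.1496 + 3.717 + 0.07 = 3.9366.
Because AUC varies inversely with clearance, the combined effect is 1 / 3.9366 = 0.25.

0.25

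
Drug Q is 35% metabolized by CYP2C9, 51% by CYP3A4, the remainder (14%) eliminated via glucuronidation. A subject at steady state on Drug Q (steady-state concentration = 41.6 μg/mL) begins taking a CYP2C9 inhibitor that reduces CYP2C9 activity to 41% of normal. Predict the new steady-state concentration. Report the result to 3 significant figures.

The CYP2C9 pathway (35% of clearance) is reduced to 0.41× activity: 0.35 × 0.41 = 0.1435.
CYP3A4 (51%) and the residual 14% are unaffected.
CL_new/CL_old = 0.1435 + 0.51 + 0.14 = 0.7935.
New steady-state concentration = baseline ÷ relative clearance = 41.6 / 0.7935 = 52.4 μg/mL.

52.4 μg/mL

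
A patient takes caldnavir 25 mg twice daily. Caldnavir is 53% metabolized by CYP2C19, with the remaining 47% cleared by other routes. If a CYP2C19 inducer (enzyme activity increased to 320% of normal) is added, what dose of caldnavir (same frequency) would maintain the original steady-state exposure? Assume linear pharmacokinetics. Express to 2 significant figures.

54 mg

CYP2C19: 0.53 × 3.2 = 1.696
Other: 0.47 (unchanged)
Relative clearance = 1.696 + 0.47 = 2.166.
Css,avg = (dose rate)/CL, so holding Css fixed requires dose ∝ CL: 25 × 2.166 = 54 mg.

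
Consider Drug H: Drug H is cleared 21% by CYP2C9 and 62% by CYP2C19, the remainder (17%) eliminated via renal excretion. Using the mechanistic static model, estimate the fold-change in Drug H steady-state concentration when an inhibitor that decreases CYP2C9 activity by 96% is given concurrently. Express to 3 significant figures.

CYP2C9: 0.21 × 0.04 = 0.0084
CYP2C19: 0.62 (unchanged)
Other: 0.17 (unchanged)
Relative clearance = 0.0084 + 0.62 + 0.17 = 0.7984.
Steady-state concentration is inversely proportional to clearance, so the fold-change is 1 / 0.7984 = 1.25.

1.25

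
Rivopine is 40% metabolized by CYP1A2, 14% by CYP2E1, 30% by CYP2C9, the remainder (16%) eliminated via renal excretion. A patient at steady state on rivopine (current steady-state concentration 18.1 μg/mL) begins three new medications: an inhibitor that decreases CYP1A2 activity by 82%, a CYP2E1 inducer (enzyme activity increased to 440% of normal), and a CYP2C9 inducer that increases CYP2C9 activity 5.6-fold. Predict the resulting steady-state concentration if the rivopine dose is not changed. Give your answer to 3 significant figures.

The CYP1A2 pathway (40% of clearance) is reduced to 0.18× activity: 0.4 × 0.18 = 0.072.
The CYP2E1 pathway (14% of clearance) rises to 4.4× activity: 0.14 × 4.4 = 0.616.
The CYP2C9 pathway (30% of clearance) is boosted to 5.6× activity: 0.3 × 5.6 = 1.68.
The remaining 16% of clearance is unaffected.
Relative clearance = 0.072 + 0.616 + 1.68 + 0.16 = 2.528.
New steady-state concentration = 18.1 / 2.528 = 7.16 μg/mL (concentration scales inversely with clearance).

7.16 μg/mL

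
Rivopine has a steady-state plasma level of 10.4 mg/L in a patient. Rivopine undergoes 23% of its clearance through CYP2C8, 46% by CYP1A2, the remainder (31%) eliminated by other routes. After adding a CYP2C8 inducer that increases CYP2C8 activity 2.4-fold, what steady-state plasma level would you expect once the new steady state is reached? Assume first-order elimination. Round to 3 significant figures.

The CYP2C8 pathway (23% of clearance) increases to 2.4× activity: 0.23 × 2.4 = 0.552.
CYP1A2 (46%) and the residual 31% are unaffected.
Relative clearance = 0.552 + 0.46 + 0.31 = 1.322.
New steady-state plasma level = baseline ÷ relative clearance = 10.4 / 1.322 = 7.87 mg/L.

7.87 mg/L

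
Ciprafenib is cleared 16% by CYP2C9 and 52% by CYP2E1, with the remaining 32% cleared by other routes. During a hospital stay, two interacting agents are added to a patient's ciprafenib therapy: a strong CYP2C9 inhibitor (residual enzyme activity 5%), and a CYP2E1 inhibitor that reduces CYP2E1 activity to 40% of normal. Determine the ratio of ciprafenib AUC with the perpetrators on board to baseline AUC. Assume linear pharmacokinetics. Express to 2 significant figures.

1.9

CYP2C9: 0.16 × 0.05 = 0.008
CYP2E1: 0.52 × 0.4 = 0.208
Other: 0.32 (unchanged)
New clearance relative to baseline: 0.008 + 0.208 + 0.32 = 0.536.
Because AUC varies inversely with clearance, the combined effect is 1 / 0.536 = 1.9.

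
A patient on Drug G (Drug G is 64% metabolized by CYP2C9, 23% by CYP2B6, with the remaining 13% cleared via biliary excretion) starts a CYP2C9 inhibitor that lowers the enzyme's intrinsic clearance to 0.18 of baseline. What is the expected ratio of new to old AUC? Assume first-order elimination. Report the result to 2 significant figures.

2.1

CYP2C9: 0.64 × 0.18 = 0.1152
CYP2B6: 0.23 (unchanged)
Other: 0.13 (unchanged)
Relative clearance = 0.1152 + 0.23 + 0.13 = 0.4752.
AUC is inversely proportional to clearance, so the fold-change is 1 / 0.4752 = 2.1.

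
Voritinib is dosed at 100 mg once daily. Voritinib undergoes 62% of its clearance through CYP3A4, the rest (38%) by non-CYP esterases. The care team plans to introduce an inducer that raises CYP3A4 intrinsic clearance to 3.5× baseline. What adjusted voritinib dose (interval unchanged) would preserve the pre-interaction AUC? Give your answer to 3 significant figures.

255 mg

The CYP3A4 pathway (62% of clearance) increases to 3.5× activity: 0.62 × 3.5 = 2.17.
Non-CYP routes (38%) are unchanged.
CL_new/CL_old = 2.17 + 0.38 = 2.55.
Exposure is unchanged when dose changes in proportion to clearance. New dose = 100 mg × 2.55 = 255 mg.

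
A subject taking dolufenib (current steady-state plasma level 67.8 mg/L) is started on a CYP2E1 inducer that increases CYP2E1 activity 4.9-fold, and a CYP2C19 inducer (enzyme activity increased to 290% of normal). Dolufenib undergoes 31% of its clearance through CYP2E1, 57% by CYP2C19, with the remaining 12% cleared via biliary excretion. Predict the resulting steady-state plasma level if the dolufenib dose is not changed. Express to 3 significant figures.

The CYP2E1 pathway (31% of clearance) is boosted to 4.9× activity: 0.31 × 4.9 = 1.519.
The CYP2C19 pathway (57% of clearance) rises to 2.9× activity: 0.57 × 2.9 = 1.653.
The remaining 12% of clearance is unaffected.
CL_new/CL_old = 1.519 + 1.653 + 0.12 = 3.292.
Dividing the baseline by the relative clearance: 67.8 / 3.292 = 20.6 mg/L.

20.6 mg/L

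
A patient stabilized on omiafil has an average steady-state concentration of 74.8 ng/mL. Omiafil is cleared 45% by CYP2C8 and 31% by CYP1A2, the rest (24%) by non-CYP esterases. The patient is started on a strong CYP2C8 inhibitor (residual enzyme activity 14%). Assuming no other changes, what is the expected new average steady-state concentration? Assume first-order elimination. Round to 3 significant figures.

CYP2C8: 0.45 × 0.14 = 0.063
CYP1A2: 0.31 (unchanged)
Other: 0.24 (unchanged)
New clearance relative to baseline: 0.063 + 0.31 + 0.24 = 0.613.
Average steady-state concentration ∝ 1/CL, so new value = 74.8 / 0.613 = 122 ng/mL.

122 ng/mL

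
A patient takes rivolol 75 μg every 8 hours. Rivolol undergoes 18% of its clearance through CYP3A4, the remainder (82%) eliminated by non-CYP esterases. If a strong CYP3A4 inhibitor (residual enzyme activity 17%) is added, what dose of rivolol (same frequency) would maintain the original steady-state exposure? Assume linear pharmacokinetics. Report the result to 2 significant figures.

The CYP3A4 pathway (18% of clearance) drops to 0.17× activity: 0.18 × 0.17 = 0.0306.
Non-CYP routes (82%) are unchanged.
New clearance relative to baseline: 0.0306 + 0.82 = 0.8506.
Css,avg = (dose rate)/CL, so holding Css fixed requires dose ∝ CL: 75 × 0.8506 = 64 μg.

64 μg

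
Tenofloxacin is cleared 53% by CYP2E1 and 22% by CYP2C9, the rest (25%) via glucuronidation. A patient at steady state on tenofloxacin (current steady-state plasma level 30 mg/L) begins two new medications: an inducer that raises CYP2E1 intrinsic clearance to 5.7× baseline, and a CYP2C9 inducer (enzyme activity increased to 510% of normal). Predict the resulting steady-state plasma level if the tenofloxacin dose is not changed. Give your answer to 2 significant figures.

The CYP2E1 pathway (53% of clearance) is boosted to 5.7× activity: 0.53 × 5.7 = 3.021.
The CYP2C9 pathway (22% of clearance) rises to 5.1× activity: 0.22 × 5.1 = 1.122.
The remaining 25% of clearance is unaffected.
CL_new/CL_old = 3.021 + 1.122 + 0.25 = 4.393.
Dividing the baseline by the relative clearance: 30 / 4.393 = 6.8 mg/L.

6.8 mg/L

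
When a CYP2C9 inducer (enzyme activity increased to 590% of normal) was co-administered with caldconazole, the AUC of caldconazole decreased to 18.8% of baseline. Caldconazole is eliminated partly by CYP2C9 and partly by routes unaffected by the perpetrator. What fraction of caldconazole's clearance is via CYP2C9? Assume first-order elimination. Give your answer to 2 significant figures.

0.88

Call the CYP2C9 fraction fm. After the interaction, CL_new/CL_old = fm × 5.9 + (1 − fm).
AUC ratio = 1 / (new CL fraction), so new CL fraction = 1 / 0.188 = 5.319.
fm × 5.9 + 1 − fm = 5.319  ⇒  fm × (5.9 − 1) = 4.319  ⇒  fm = 0.88.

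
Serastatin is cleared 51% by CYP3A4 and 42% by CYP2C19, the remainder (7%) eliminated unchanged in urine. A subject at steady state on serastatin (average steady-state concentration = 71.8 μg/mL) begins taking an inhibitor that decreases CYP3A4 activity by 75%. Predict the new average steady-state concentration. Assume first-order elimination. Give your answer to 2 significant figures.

The CYP3A4 pathway (51% of clearance) drops to 0.25× activity: 0.51 × 0.25 = 0.1275.
CYP2C19 (42%) and the residual 7% are unaffected.
New clearance relative to baseline: 0.1275 + 0.42 + 0.07 = 0.6175.
New average steady-state concentration = baseline ÷ relative clearance = 71.8 / 0.6175 = 1.2 × 10² μg/mL.

1.2 × 10² μg/mL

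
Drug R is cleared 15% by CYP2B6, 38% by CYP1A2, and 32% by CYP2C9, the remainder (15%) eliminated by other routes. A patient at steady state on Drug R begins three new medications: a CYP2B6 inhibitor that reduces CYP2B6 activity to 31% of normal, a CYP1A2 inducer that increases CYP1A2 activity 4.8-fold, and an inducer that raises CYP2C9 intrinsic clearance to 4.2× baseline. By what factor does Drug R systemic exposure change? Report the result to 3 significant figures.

0.297

The CYP2B6 pathway (15% of clearance) drops to 0.31× activity: 0.15 × 0.31 = 0.0465.
The CYP1A2 pathway (38% of clearance) rises to 4.8× activity: 0.38 × 4.8 = 1.824.
The CYP2C9 pathway (32% of clearance) rises to 4.2× activity: 0.32 × 4.2 = 1.344.
Non-CYP routes (15%) are unchanged.
Relative clearance = 0.0465 + 1.824 + 1.344 + 0.15 = 3.3645.
Net systemic exposure ratio = 1 / 3.3645 = 0.297.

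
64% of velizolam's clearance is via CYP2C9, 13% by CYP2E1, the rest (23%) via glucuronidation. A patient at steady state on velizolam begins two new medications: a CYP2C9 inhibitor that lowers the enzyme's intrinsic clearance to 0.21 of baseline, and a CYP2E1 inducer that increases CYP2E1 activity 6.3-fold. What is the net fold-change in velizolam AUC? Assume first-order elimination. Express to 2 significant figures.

0.85

The CYP2C9 pathway (64% of clearance) drops to 0.21× activity: 0.64 × 0.21 = 0.1344.
The CYP2E1 pathway (13% of clearance) increases to 6.3× activity: 0.13 × 6.3 = 0.819.
Non-CYP routes (23%) are unchanged.
Relative clearance = 0.1344 + 0.819 + 0.23 = 1.1834.
Net AUC ratio = 1 / 1.1834 = 0.85.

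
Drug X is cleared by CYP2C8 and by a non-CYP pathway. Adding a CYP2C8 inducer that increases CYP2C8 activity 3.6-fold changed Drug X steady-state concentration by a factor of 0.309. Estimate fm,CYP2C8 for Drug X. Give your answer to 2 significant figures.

Let x = fm,CYP2C8. Because steady-state concentration ∝ 1/CL, relative clearance rose to 1/0.309 = 3.236.
Setting x·3.6 + (1 − x) = 3.236 and solving: x = (3.236 − 1)/(3.6 − 1) = 0.86.

0.86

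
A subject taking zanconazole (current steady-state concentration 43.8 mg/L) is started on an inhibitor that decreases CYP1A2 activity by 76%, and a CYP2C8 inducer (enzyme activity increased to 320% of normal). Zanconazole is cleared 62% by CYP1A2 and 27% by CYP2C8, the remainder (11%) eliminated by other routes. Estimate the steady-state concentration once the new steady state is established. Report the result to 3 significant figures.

CYP1A2: 0.62 × 0.24 = 0.1488
CYP2C8: 0.27 × 3.2 = 0.864
Other: 0.11 (unchanged)
New clearance relative to baseline: 0.1488 + 0.864 + 0.11 = 1.1228.
Steady-state concentration ∝ 1/CL: new value = 43.8 / 1.1228 = 39.0 mg/L.

39.0 mg/L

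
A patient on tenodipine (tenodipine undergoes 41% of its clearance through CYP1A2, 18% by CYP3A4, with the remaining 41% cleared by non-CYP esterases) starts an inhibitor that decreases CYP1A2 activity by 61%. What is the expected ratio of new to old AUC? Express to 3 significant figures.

1.33

The CYP1A2 pathway (41% of clearance) is reduced to 0.39× activity: 0.41 × 0.39 = 0.1599.
CYP3A4 (18%) and the residual 41% are unaffected.
CL_new/CL_old = 0.1599 + 0.18 + 0.41 = 0.7499.
AUC is inversely proportional to clearance, so the fold-change is 1 / 0.7499 = 1.33.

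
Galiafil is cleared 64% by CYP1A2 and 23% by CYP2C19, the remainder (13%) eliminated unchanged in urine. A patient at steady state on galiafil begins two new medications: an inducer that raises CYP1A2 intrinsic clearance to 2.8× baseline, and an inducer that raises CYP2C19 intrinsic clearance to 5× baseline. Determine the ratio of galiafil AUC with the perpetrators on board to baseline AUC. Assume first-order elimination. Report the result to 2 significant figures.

CYP1A2: 0.64 × 2.8 = 1.792
CYP2C19: 0.23 × 5 = 1.15
Other: 0.13 (unchanged)
CL_new/CL_old = 1.792 + 1.15 + 0.13 = 3.072.
Because AUC varies inversely with clearance, the combined effect is 1 / 3.072 = 0.33.

0.33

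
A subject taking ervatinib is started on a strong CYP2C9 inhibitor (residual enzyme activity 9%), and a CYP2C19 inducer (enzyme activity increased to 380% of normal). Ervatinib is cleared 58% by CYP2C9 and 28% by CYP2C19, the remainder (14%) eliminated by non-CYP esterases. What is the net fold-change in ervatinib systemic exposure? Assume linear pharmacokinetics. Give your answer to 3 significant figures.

The CYP2C9 pathway (58% of clearance) falls to 0.09× activity: 0.58 × 0.09 = 0.0522.
The CYP2C19 pathway (28% of clearance) increases to 3.8× activity: 0.28 × 3.8 = 1.064.
Non-CYP routes (14%) are unchanged.
CL_new/CL_old = 0.0522 + 1.064 + 0.14 = 1.2562.
Because systemic exposure varies inversely with clearance, the combined effect is 1 / 1.2562 = 0.796.

0.796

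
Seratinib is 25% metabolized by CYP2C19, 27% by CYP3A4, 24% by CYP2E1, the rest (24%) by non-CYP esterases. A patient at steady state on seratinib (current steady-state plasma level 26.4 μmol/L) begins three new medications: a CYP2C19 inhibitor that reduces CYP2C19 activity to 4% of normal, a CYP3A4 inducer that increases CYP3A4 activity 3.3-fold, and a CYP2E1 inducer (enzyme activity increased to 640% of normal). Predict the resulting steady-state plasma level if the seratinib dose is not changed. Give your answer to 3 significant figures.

The CYP2C19 pathway (25% of clearance) falls to 0.04× activity: 0.25 × 0.04 = 0.01.
The CYP3A4 pathway (27% of clearance) rises to 3.3× activity: 0.27 × 3.3 = 0.891.
The CYP2E1 pathway (24% of clearance) rises to 6.4× activity: 0.24 × 6.4 = 1.536.
Non-CYP routes (24%) are unchanged.
New clearance relative to baseline: 0.01 + 0.891 + 1.536 + 0.24 = 2.677.
Dividing the baseline by the relative clearance: 26.4 / 2.677 = 9.86 μmol/L.

9.86 μmol/L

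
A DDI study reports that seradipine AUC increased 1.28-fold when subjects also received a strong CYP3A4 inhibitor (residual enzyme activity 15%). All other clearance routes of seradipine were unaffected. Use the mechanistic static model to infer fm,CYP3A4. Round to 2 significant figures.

0.26

CL'/CL = 1 / 1.28 = 0.7812
0.15·fm + (1 − fm) = 0.7812
fm = (0.7812 − 1) / (0.15 − 1) = 0.26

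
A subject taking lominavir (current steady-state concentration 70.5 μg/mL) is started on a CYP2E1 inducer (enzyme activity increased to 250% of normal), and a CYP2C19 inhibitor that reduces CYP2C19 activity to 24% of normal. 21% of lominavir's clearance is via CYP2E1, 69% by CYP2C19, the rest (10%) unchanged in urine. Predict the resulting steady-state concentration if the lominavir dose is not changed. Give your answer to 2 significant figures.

The CYP2E1 pathway (21% of clearance) rises to 2.5× activity: 0.21 × 2.5 = 0.525.
The CYP2C19 pathway (69% of clearance) falls to 0.24× activity: 0.69 × 0.24 = 0.1656.
Non-CYP routes (10%) are unchanged.
New clearance relative to baseline: 0.525 + 0.1656 + 0.1 = 0.7906.
Dividing the baseline by the relative clearance: 70.5 / 0.7906 = 89 μg/mL.

89 μg/mL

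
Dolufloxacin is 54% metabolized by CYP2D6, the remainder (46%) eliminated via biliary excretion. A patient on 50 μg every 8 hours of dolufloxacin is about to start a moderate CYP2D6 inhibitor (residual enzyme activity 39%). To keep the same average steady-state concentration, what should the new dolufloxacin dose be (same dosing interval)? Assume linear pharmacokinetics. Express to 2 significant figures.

CYP2D6: 0.54 × 0.39 = 0.2106
Other: 0.46 (unchanged)
CL_new/CL_old = 0.2106 + 0.46 = 0.6706.
To maintain the same steady-state level, dose must scale with clearance: new dose = 50 × 0.6706 = 34 μg.

34 μg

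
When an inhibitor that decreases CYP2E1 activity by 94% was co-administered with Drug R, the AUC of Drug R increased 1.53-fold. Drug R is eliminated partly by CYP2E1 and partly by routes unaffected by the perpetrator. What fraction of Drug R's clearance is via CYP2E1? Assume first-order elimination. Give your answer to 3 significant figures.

0.369

Call the CYP2E1 fraction fm. After the interaction, CL_new/CL_old = fm × 0.06 + (1 − fm).
AUC ratio = 1 / (new CL fraction), so new CL fraction = 1 / 1.53 = 0.6536.
fm × 0.06 + 1 − fm = 0.6536  ⇒  fm × (0.06 − 1) = −0.3464  ⇒  fm = 0.369.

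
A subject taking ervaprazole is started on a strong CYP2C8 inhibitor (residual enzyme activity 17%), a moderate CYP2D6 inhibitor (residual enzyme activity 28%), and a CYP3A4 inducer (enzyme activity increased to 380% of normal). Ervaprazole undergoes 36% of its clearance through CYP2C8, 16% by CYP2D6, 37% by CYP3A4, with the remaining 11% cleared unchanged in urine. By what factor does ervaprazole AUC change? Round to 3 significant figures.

0.617

CYP2C8: 0.36 × 0.17 = 0.0612
CYP2D6: 0.16 × 0.28 = 0.0448
CYP3A4: 0.37 × 3.8 = 1.406
Other: 0.11 (unchanged)
CL_new/CL_old = 0.0612 + 0.0448 + 1.406 + 0.11 = 1.622.
Because AUC varies inversely with clearance, the combined effect is 1 / 1.622 = 0.617.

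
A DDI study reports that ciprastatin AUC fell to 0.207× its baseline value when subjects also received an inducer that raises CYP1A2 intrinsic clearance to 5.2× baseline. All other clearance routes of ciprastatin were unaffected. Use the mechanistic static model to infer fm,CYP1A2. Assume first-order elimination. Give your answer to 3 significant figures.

Let x = fm,CYP1A2. Because AUC ∝ 1/CL, relative clearance rose to 1/0.207 = 4.831.
Only the CYP1A2 route changed, so 4.831 = x·5.2 + (1 − x), giving x = 0.912.

0.912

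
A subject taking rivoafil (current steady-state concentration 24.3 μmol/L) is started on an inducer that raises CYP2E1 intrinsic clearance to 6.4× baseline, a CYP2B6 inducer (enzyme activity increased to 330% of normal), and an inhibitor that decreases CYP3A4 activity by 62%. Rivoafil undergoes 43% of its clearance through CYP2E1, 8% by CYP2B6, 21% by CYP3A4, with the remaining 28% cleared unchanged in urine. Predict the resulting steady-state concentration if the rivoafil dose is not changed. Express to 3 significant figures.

7.20 μmol/L

CYP2E1: 0.43 × 6.4 = 2.752
CYP2B6: 0.08 × 3.3 = 0.264
CYP3A4: 0.21 × 0.38 = 0.0798
Other: 0.28 (unchanged)
New clearance relative to baseline: 2.752 + 0.264 + 0.0798 + 0.28 = 3.3758.
Dividing the baseline by the relative clearance: 24.3 / 3.3758 = 7.20 μmol/L.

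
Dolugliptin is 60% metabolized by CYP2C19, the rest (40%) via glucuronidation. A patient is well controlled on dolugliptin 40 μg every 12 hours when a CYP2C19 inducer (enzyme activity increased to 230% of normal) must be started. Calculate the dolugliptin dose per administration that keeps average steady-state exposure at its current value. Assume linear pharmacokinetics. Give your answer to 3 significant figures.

71.2 μg

CYP2C19: 0.6 × 2.3 = 1.38
Other: 0.4 (unchanged)
Relative clearance = 1.38 + 0.4 = 1.78.
Css,avg = (dose rate)/CL, so holding Css fixed requires dose ∝ CL: 40 × 1.78 = 71.2 μg.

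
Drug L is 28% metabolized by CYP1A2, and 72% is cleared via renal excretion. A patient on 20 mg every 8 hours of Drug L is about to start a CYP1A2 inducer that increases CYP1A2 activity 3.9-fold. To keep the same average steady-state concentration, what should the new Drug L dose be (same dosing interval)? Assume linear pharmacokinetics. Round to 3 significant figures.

The CYP1A2 pathway (28% of clearance) rises to 3.9× activity: 0.28 × 3.9 = 1.092.
Non-CYP routes (72%) are unchanged.
CL_new/CL_old = 1.092 + 0.72 = 1.812.
Exposure is unchanged when dose changes in proportion to clearance. New dose = 20 mg × 1.812 = 36.2 mg.

36.2 mg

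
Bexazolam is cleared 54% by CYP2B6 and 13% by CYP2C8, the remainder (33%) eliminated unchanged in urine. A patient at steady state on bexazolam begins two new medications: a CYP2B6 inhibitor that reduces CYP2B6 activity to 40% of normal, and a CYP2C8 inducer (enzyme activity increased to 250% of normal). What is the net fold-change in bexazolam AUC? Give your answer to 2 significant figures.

1.1

The CYP2B6 pathway (54% of clearance) falls to 0.4× activity: 0.54 × 0.4 = 0.216.
The CYP2C8 pathway (13% of clearance) increases to 2.5× activity: 0.13 × 2.5 = 0.325.
The remaining 33% of clearance is unaffected.
Relative clearance = 0.216 + 0.325 + 0.33 = 0.871.
Net AUC ratio = 1 / 0.871 = 1.1.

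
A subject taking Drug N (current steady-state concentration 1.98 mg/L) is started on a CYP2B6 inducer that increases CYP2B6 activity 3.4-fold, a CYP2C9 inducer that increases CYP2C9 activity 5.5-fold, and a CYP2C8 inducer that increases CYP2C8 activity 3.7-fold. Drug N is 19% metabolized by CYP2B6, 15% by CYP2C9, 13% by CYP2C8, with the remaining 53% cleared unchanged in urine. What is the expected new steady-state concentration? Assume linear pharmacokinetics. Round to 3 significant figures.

CYP2B6: 0.19 × 3.4 = 0.646
CYP2C9: 0.15 × 5.5 = 0.825
CYP2C8: 0.13 × 3.7 = 0.481
Other: 0.53 (unchanged)
CL_new/CL_old = 0.646 + 0.825 + 0.481 + 0.53 = 2.482.
Dividing the baseline by the relative clearance: 1.98 / 2.482 = 0.798 mg/L.

0.798 mg/L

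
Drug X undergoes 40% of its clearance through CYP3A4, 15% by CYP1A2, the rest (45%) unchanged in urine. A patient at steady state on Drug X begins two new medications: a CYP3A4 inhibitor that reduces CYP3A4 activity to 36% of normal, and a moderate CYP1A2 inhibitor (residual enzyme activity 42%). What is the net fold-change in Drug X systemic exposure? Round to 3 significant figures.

1.52

CYP3A4: 0.4 × 0.36 = 0.144
CYP1A2: 0.15 × 0.42 = 0.063
Other: 0.45 (unchanged)
Relative clearance = 0.144 + 0.063 + 0.45 = 0.657.
Systemic exposure ∝ 1/CL: fold-change = 1 / 0.657 = 1.52.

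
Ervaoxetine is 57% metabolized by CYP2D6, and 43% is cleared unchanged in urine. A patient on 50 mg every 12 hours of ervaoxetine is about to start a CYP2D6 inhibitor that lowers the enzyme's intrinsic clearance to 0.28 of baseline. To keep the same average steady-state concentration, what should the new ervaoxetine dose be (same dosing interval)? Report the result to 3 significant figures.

29.5 mg

CYP2D6: 0.57 × 0.28 = 0.1596
Other: 0.43 (unchanged)
CL_new/CL_old = 0.1596 + 0.43 = 0.5896.
To maintain the same steady-state level, dose must scale with clearance: new dose = 50 × 0.5896 = 29.5 mg.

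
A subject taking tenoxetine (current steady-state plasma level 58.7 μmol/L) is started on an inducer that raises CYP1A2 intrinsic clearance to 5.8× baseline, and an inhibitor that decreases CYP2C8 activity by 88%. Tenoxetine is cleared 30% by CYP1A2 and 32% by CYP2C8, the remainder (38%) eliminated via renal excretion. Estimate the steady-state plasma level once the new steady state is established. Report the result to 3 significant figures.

CYP1A2: 0.3 × 5.8 = 1.74
CYP2C8: 0.32 × 0.12 = 0.0384
Other: 0.38 (unchanged)
Relative clearance = 1.74 + 0.0384 + 0.38 = 2.1584.
Dividing the baseline by the relative clearance: 58.7 / 2.1584 = 27.2 μmol/L.

27.2 μmol/L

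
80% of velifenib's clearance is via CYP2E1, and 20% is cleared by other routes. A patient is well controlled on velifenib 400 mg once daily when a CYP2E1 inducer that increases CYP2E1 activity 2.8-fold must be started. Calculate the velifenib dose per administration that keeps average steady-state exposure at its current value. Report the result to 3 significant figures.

976 mg

The CYP2E1 pathway (80% of clearance) rises to 2.8× activity: 0.8 × 2.8 = 2.24.
Non-CYP routes (20%) are unchanged.
Relative clearance = 2.24 + 0.2 = 2.44.
Exposure is unchanged when dose changes in proportion to clearance. New dose = 400 mg × 2.44 = 976 mg.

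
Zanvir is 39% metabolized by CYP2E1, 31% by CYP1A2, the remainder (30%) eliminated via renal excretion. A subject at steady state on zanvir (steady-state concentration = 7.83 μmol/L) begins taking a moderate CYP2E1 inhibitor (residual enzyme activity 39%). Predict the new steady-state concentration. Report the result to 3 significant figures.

The CYP2E1 pathway (39% of clearance) drops to 0.39× activity: 0.39 × 0.39 = 0.1521.
CYP1A2 (31%) and the residual 30% are unaffected.
CL_new/CL_old = 0.1521 + 0.31 + 0.3 = 0.7621.
Steady-state concentration ∝ 1/CL, so new value = 7.83 / 0.7621 = 10.3 μmol/L.

10.3 μmol/L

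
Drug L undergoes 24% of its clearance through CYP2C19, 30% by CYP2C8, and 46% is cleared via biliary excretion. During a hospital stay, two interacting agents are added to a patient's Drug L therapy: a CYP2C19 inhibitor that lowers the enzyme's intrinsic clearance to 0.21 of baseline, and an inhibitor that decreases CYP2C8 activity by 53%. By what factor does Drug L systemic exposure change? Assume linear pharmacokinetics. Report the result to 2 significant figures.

The CYP2C19 pathway (24% of clearance) drops to 0.21× activity: 0.24 × 0.21 = 0.0504.
The CYP2C8 pathway (30% of clearance) is reduced to 0.47× activity: 0.3 × 0.47 = 0.141.
Non-CYP routes (46%) are unchanged.
New clearance relative to baseline: 0.0504 + 0.141 + 0.46 = 0.6514.
Systemic exposure ∝ 1/CL: fold-change = 1 / 0.6514 = 1.5.

1.5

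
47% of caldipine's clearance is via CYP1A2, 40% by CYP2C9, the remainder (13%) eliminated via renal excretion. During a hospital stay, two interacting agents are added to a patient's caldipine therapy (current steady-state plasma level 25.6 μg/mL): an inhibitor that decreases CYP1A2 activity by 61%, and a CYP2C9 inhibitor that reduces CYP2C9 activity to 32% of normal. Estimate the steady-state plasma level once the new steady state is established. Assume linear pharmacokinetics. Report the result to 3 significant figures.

The CYP1A2 pathway (47% of clearance) is reduced to 0.39× activity: 0.47 × 0.39 = 0.1833.
The CYP2C9 pathway (40% of clearance) falls to 0.32× activity: 0.4 × 0.32 = 0.128.
The remaining 13% of clearance is unaffected.
Relative clearance = 0.1833 + 0.128 + 0.13 = 0.4413.
New steady-state plasma level = 25.6 / 0.4413 = 58.0 μg/mL (concentration scales inversely with clearance).

58.0 μg/mL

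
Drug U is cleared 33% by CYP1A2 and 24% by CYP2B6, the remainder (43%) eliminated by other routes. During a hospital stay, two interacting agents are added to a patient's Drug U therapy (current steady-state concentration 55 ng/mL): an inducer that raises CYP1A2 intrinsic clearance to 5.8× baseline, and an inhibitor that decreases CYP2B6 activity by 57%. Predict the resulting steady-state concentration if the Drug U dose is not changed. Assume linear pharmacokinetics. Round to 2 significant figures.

CYP1A2: 0.33 × 5.8 = 1.914
CYP2B6: 0.24 × 0.43 = 0.1032
Other: 0.43 (unchanged)
Relative clearance = 1.914 + 0.1032 + 0.43 = 2.4472.
New steady-state concentration = 55 / 2.4472 = 22 ng/mL (concentration scales inversely with clearance).

22 ng/mL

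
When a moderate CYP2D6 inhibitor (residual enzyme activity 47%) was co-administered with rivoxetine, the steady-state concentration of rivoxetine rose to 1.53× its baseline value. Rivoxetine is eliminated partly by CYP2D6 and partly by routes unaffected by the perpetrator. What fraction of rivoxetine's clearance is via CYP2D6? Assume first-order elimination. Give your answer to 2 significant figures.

0.65

CL'/CL = 1 / 1.53 = 0.6536
0.47·fm + (1 − fm) = 0.6536
fm = (0.6536 − 1) / (0.47 − 1) = 0.65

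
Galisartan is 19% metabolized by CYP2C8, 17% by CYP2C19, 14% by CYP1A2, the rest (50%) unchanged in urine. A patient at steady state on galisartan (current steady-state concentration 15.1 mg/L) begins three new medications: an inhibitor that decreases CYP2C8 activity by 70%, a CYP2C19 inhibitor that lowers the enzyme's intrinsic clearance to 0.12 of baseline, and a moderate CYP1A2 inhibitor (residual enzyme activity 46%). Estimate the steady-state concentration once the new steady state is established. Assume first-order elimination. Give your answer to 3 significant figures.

CYP2C8: 0.19 × 0.3 = 0.057
CYP2C19: 0.17 × 0.12 = 0.0204
CYP1A2: 0.14 × 0.46 = 0.0644
Other: 0.5 (unchanged)
New clearance relative to baseline: 0.057 + 0.0204 + 0.0644 + 0.5 = 0.6418.
New steady-state concentration = 15.1 / 0.6418 = 23.5 mg/L (concentration scales inversely with clearance).

23.5 mg/L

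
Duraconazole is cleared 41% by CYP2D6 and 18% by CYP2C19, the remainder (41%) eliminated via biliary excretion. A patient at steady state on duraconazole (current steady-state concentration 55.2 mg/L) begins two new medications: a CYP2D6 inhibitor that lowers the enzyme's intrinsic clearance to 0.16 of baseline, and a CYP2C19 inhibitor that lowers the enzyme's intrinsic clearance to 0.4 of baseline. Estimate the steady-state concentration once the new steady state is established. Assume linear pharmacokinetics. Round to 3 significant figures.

101 mg/L

The CYP2D6 pathway (41% of clearance) falls to 0.16× activity: 0.41 × 0.16 = 0.0656.
The CYP2C19 pathway (18% of clearance) falls to 0.4× activity: 0.18 × 0.4 = 0.072.
Non-CYP routes (41%) are unchanged.
Relative clearance = 0.0656 + 0.072 + 0.41 = 0.5476.
Dividing the baseline by the relative clearance: 55.2 / 0.5476 = 101 mg/L.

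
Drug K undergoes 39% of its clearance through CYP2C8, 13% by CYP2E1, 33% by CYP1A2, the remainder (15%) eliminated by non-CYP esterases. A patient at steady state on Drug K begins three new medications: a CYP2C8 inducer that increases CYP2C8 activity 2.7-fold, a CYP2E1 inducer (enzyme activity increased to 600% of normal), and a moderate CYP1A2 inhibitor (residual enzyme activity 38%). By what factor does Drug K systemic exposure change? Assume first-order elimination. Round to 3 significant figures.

The CYP2C8 pathway (39% of clearance) increases to 2.7× activity: 0.39 × 2.7 = 1.053.
The CYP2E1 pathway (13% of clearance) increases to 6× activity: 0.13 × 6 = 0.78.
The CYP1A2 pathway (33% of clearance) falls to 0.38× activity: 0.33 × 0.38 = 0.1254.
Non-CYP routes (15%) are unchanged.
New clearance relative to baseline: 1.053 + 0.78 + 0.1254 + 0.15 = 2.1084.
Systemic exposure ∝ 1/CL: fold-change = 1 / 2.1084 = 0.474.

0.474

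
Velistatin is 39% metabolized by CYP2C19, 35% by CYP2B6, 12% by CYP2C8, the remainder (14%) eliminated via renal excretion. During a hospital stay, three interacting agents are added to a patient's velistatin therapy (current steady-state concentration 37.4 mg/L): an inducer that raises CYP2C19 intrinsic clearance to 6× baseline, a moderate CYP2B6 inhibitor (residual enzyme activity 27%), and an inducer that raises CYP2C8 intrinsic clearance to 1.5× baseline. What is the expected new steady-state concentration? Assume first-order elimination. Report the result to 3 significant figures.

13.6 mg/L

The CYP2C19 pathway (39% of clearance) rises to 6× activity: 0.39 × 6 = 2.34.
The CYP2B6 pathway (35% of clearance) falls to 0.27× activity: 0.35 × 0.27 = 0.0945.
The CYP2C8 pathway (12% of clearance) is boosted to 1.5× activity: 0.12 × 1.5 = 0.18.
The remaining 14% of clearance is unaffected.
CL_new/CL_old = 2.34 + 0.0945 + 0.18 + 0.14 = 2.7545.
Dividing the baseline by the relative clearance: 37.4 / 2.7545 = 13.6 mg/L.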